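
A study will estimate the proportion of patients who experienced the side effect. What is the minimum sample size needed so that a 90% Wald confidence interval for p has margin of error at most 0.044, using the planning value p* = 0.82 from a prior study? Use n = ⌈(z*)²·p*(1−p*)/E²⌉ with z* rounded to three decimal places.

For 90% confidence, z* = 1.645.
p*(1−p*) = 0.82·0.18 = 0.1476.
Required n before rounding: 2.706025 × 0.1476 / 0.044² = 206.306.
Rounding up, n = 207.

n = 207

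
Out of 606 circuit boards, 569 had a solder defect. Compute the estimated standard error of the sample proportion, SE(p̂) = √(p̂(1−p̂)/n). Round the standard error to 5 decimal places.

With x = 569 successes in n = 606, p̂ = 0.93894.
p̂(1−p̂) = 0.057332.
SE = √(0.057332/606) = 0.00973.

SE = 0.00973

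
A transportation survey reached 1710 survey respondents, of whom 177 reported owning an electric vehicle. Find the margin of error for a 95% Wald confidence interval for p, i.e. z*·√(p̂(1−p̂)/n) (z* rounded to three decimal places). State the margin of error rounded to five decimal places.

The sample proportion is 177/1710 = 0.10351.
SE = √(p̂(1−p̂)/n) = √(0.092795/1710) = 0.007367.
z* = 1.960 at the 95% level.
So ME = 0.01444.

ME = 0.01444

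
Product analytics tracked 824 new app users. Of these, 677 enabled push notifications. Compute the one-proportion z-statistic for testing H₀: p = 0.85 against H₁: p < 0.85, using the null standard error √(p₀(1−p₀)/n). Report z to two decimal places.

The sample proportion is 677/824 = 0.82160.
Null standard error: √(0.85·0.15/824) = √0.000154733 = 0.012439.
Test statistic: z = -0.02840/0.012439 = -2.28.

z = -2.28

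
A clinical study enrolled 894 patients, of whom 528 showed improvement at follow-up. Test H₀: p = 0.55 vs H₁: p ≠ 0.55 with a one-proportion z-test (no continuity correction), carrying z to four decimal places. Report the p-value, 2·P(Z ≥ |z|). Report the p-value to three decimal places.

With x = 528 successes in n = 894, p̂ = 0.59060.
Null standard error: √(0.55·0.45/894) = √0.000276846 = 0.016639.
Test statistic (full precision, shown to 4 dp): z = (528/894 − 0.55)/SE₀ ≈ 2.4403.
From the standard normal, 2·P(Z ≥ |z|) = 0.015.

p-value = 0.015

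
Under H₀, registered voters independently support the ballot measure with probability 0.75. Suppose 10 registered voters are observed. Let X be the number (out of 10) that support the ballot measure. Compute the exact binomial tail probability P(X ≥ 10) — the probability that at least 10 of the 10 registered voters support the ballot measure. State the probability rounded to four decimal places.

P = 0.0563

X is binomial with n = 10 and p = 0.75.
P(X ≥ 10) = C(10,10)·0.75^10·0.25^0.
= 0.056314 = 0.0563.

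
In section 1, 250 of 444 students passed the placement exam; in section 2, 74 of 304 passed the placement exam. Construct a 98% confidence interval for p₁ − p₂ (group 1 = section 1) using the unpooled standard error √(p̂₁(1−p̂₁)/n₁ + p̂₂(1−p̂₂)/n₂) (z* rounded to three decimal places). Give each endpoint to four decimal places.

p̂₁ = 0.56306, p̂₂ = 0.24342, so the observed difference is 0.31964.
SE = √(0.000554106 + 0.000605813) = √0.001159919 = 0.034058.
The 98% critical value is z* = 2.326. Margin of error = 0.07922.
So the interval runs from 0.2404 to 0.3989.

(0.2404, 0.3989)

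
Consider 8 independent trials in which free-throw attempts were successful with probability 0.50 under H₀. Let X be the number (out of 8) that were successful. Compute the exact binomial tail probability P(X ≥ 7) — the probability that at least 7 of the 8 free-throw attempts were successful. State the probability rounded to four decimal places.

X is binomial with n = 8 and p = 0.50.
P(X ≥ 7) = C(8,7)·0.50^7·0.50^1 + C(8,8)·0.50^8·0.50^0.
= 0.031250 + 0.003906 = 0.0352.

P = 0.0352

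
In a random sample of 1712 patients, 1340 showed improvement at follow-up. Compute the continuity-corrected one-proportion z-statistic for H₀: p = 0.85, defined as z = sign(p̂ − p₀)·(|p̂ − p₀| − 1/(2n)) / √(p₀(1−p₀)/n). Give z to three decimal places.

z = -7.763

With x = 1340 successes in n = 1712, p̂ = 0.78271. p̂ − p₀ = -0.067290.
1/(2n) = 0.000292.
Corrected numerator: |-0.067290| − 0.000292 = 0.066998.
Under H₀, SE = √(p₀(1−p₀)/n) = √(0.85·0.15/1712) = √0.000074474 = 0.008630.
z = −0.066998/0.008630 = -7.763.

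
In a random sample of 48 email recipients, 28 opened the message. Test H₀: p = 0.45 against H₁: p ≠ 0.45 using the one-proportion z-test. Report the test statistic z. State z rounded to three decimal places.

z = 1.857

Sample proportion p̂ = 28/48 = 0.58333.
SE₀ = √(0.45·0.55/48) = 0.071807.
z = (0.58333 − 0.45)/0.071807 = 0.13333/0.071807 = 1.857.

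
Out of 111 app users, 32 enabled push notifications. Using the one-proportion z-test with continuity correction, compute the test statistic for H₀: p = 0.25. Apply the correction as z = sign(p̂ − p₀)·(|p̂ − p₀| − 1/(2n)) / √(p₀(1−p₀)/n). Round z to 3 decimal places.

The sample proportion is 32/111 = 0.28829. p̂ − p₀ = 0.038288.
Continuity correction 1/(2n) = 1/222 = 0.004505.
Corrected numerator: |0.038288| − 0.004505 = 0.033783.
Under H₀, SE = √(p₀(1−p₀)/n) = √(0.25·0.75/111) = √0.001689189 = 0.041100.
z = (+)0.033783/0.041100 = 0.822.

z = 0.822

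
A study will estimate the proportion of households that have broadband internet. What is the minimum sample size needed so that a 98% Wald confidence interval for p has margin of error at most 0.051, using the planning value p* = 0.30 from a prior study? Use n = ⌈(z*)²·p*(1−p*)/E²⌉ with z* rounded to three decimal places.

n = 437

For 98% confidence, z* = 2.326.
p*(1−p*) = 0.2100.
Required n before rounding: 5.410276 × 0.2100 / 0.051² = 436.816.
⌈436.816⌉ = 437.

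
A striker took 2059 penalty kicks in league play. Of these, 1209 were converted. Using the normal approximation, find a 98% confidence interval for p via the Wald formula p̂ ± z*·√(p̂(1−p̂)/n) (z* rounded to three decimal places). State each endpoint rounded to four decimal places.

(0.5619, 0.6124)

Sample proportion p̂ = 1209/2059 = 0.58718.
Standard error of p̂: √(0.242400/2059) = √0.000117727 = 0.010850.
For 98% confidence, z* = 2.326.
Margin of error: 2.326 × 0.010850 = 0.02524.
So the interval runs from 0.5619 to 0.6124.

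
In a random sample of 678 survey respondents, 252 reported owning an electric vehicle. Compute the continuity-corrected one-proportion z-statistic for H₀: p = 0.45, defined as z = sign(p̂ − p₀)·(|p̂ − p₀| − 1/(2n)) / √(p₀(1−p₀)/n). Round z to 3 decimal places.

z = -4.061

Sample proportion p̂ = 252/678 = 0.37168. p̂ − p₀ = -0.078319.
Continuity correction 1/(2n) = 1/1356 = 0.000737.
Corrected numerator: |-0.078319| − 0.000737 = 0.077582.
Under H₀, SE = √(p₀(1−p₀)/n) = √(0.45·0.55/678) = √0.000365044 = 0.019106.
z = (−)0.077582/0.019106 = -4.061.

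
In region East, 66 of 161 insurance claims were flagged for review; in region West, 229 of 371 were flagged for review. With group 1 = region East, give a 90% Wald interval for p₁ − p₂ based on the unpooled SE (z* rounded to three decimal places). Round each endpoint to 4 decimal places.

p̂₁ = 66/161 = 0.40994, p̂₂ = 229/371 = 0.61725; p̂₁ − p̂₂ = -0.20731.
SE = √(0.001502415 + 0.000636799) = √0.002139214 = 0.046252.
z* = 1.645 at the 90% level. Margin of error = 0.07608.
CI: -0.20731 ± 0.07608 = (-0.2834, -0.1312).

(-0.2834, -0.1312)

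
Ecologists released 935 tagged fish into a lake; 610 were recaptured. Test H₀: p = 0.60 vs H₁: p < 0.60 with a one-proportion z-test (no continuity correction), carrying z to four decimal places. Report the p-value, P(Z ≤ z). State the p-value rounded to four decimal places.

p-value = 0.9995

The sample proportion is 610/935 = 0.65241.
Null standard error: √(0.60·0.40/935) = √0.000256684 = 0.016021.
Test statistic (full precision, shown to 4 dp): z = (610/935 − 0.60)/SE₀ ≈ 3.2710.
p-value = P(Z ≤ z) with z = 3.2710 → 0.9995.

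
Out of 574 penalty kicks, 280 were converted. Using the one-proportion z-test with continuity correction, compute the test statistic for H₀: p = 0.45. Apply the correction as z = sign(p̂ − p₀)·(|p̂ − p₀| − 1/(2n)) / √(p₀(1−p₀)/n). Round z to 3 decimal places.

Sample proportion p̂ = 280/574 = 0.48780. p̂ − p₀ = 0.037805.
1/(2n) = 0.000871.
Corrected numerator: |0.037805| − 0.000871 = 0.036934.
Under H₀, SE = √(p₀(1−p₀)/n) = √(0.45·0.55/574) = √0.000431185 = 0.020765.
z = (+)0.036934/0.020765 = 1.779.

z = 1.779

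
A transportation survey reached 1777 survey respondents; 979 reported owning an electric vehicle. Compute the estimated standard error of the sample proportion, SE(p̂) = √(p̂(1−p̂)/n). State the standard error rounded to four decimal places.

SE = 0.0118

The sample proportion is 979/1777 = 0.55093.
p̂(1−p̂) = 0.55093·0.44907 = 0.247406.
SE = √(0.247406/1777) = 0.0118.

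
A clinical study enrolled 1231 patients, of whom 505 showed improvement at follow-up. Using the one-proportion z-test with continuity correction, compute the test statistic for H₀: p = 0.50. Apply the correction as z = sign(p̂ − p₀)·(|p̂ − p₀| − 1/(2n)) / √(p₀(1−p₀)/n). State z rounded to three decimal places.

z = -6.270

Sample proportion p̂ = 505/1231 = 0.41024. p̂ − p₀ = -0.089764.
1/(2n) = 0.000406.
Corrected numerator: |-0.089764| − 0.000406 = 0.089358.
SE₀ = √(0.50·0.50/1231) = 0.014251.
z = −0.089358/0.014251 = -6.270.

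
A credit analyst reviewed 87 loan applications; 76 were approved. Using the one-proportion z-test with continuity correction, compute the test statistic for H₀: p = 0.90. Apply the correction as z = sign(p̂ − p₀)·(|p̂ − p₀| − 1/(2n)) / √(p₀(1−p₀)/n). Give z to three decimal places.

z = -0.643

With x = 76 successes in n = 87, p̂ = 0.87356. p̂ − p₀ = -0.026437.
1/(2n) = 0.005747.
Corrected numerator: |-0.026437| − 0.005747 = 0.020690.
Null standard error: √(0.90·0.10/87) = √0.001034483 = 0.032163.
z = (−)0.020690/0.032163 = -0.643.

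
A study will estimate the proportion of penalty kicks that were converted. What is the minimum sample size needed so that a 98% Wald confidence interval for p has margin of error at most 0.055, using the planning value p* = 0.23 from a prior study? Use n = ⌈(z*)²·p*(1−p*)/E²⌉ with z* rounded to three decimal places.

z* = 2.326 at the 98% level.
p*(1−p*) = 0.23·0.77 = 0.1771.
Required n before rounding: 5.410276 × 0.1771 / 0.055² = 316.747.
⌈316.747⌉ = 317.

n = 317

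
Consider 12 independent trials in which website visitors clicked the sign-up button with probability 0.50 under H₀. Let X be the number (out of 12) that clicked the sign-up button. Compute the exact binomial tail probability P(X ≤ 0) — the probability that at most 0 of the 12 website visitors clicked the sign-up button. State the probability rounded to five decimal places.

X is binomial with n = 12 and p = 0.50.
P(X ≤ 0) = C(12,0)·0.50^0·0.50^12.
= 0.000244 = 0.00024.

P = 0.00024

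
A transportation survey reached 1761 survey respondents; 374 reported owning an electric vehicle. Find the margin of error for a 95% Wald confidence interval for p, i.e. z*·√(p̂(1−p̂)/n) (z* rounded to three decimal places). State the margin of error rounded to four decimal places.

ME = 0.0191

Sample proportion p̂ = 374/1761 = 0.21238.
SE(p̂) = √(0.21238·0.78762/1761) = 0.009746.
The 95% critical value is z* = 1.960.
So ME = 0.0191.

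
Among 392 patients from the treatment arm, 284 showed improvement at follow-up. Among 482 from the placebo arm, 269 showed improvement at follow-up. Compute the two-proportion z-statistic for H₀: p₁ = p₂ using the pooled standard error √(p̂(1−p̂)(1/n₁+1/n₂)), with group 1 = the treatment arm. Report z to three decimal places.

z = 5.075

p̂₁ = 284/392 = 0.72449, p̂₂ = 269/482 = 0.55809.
Pooled p̂ = (284+269)/(392+482) = 553/874 = 0.63272.
Pooled SE = √[0.2323846·0.00462571] ≈ 0.032786.
z = 0.16640/0.032786 = 5.075.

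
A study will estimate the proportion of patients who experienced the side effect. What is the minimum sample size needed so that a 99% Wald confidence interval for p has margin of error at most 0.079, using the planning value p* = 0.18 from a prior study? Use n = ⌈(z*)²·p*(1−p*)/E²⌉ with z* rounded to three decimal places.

n = 157

The 99% critical value is z* = 2.576.
p*(1−p*) = 0.18·0.82 = 0.1476.
Required n before rounding: 6.635776 × 0.1476 / 0.079² = 156.936.
Rounding up, n = 157.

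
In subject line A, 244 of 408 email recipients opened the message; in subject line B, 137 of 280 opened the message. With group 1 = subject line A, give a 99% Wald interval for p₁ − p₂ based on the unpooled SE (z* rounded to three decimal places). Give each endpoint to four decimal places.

(0.0096, 0.2079)

p̂₁ = 0.59804, p̂₂ = 0.48929, so the observed difference is 0.10875.
Unpooled SE = √(p̂₁(1−p̂₁)/n₁ + p̂₂(1−p̂₂)/n₂) = √(0.000589187 + 0.000892447) = 0.038492.
z* = 2.576 at the 99% level. Margin of error = 0.09916.
CI: 0.10875 ± 0.09916 = (0.0096, 0.2079).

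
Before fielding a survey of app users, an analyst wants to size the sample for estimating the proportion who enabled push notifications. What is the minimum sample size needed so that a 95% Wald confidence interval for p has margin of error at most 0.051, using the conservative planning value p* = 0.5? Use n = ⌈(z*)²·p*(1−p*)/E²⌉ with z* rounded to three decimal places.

n = 370

The 95% critical value is z* = 1.960.
p*(1−p*) = 0.2500.
Required n before rounding: 3.841600 × 0.2500 / 0.051² = 369.243.
⌈369.243⌉ = 370.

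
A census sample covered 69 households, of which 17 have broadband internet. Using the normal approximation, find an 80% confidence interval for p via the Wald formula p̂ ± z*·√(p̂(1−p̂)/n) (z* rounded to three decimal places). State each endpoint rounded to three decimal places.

p̂ = 17/69 = 0.24638.
SE = √(p̂(1−p̂)/n) = √(0.185675/69) = 0.051874.
For 80% confidence, z* = 1.282.
Margin of error: 1.282 × 0.051874 = 0.06650.
CI: 0.24638 ± 0.06650 = (0.180, 0.313).

(0.180, 0.313)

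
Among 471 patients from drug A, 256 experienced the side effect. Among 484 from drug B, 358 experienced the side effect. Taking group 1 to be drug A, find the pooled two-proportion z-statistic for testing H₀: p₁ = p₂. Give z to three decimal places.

p̂₁ = 256/471 = 0.54352, p̂₂ = 358/484 = 0.73967.
Pooled p̂ = (256+358)/(471+484) = 614/955 = 0.64293.
Pooled SE = √[0.2295705·0.00418926] ≈ 0.031012.
z = -0.19615/0.031012 = -6.325.

z = -6.325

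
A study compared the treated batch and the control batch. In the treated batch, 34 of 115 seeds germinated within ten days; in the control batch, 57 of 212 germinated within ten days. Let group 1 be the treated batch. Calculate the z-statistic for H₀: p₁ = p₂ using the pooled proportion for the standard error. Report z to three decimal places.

p̂₁ = 34/115 = 0.29565, p̂₂ = 57/212 = 0.26887.
Pooling: p̂ = 91/327 = 0.27829.
SE = √[p̂(1−p̂)(1/n₁+1/n₂)] = √[0.27829·0.72171·(1/115+1/212)] ≈ 0.051902.
z = (p̂₁ − p̂₂)/SE = (0.29565 − 0.26887)/0.051902 = 0.02678/0.051902 = 0.516.

z = 0.516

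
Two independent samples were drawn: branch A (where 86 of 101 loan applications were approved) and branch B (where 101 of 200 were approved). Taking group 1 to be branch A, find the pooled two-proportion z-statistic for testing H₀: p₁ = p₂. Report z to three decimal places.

z = 5.852

Sample proportions: p̂₁ = 86/101 = 0.85149 and p̂₂ = 101/200 = 0.50500.
Pooling: p̂ = 187/301 = 0.62126.
Pooled SE = √[0.2352954·0.01490099] ≈ 0.059213.
z = 0.34649/0.059213 = 5.852.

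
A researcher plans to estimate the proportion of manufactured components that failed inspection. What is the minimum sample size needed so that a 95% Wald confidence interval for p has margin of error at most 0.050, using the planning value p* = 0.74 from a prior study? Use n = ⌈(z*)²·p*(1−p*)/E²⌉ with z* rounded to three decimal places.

n = 296

z* = 1.960 at the 95% level.
p*(1−p*) = 0.1924.
Required n before rounding: 3.841600 × 0.1924 / 0.050² = 295.650.
⌈295.650⌉ = 296.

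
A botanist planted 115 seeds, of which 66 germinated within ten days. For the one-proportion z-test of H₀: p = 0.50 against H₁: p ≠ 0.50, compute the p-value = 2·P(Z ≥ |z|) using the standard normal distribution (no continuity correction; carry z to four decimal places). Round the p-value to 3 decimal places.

With x = 66 successes in n = 115, p̂ = 0.57391.
Null standard error: √(0.50·0.50/115) = √0.002173913 = 0.046625.
Test statistic (full precision, shown to 4 dp): z = (66/115 − 0.50)/SE₀ ≈ 1.5853.
From the standard normal, 2·P(Z ≥ |z|) = 0.113.

p-value = 0.113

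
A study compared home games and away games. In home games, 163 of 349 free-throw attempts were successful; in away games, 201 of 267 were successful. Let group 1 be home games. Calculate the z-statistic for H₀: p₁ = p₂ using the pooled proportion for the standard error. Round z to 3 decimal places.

p̂₁ = 163/349 = 0.46705, p̂₂ = 201/267 = 0.75281.
Pooling: p̂ = 364/616 = 0.59091.
Pooled SE = √[0.2417355·0.00661065] ≈ 0.039975.
z = (p̂₁ − p̂₂)/SE = (0.46705 − 0.75281)/0.039975 = -0.28576/0.039975 = -7.148.

z = -7.148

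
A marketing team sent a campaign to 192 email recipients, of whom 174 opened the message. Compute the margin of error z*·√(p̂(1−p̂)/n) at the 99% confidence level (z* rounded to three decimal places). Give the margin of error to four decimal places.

ME = 0.0542

p̂ = 174/192 = 0.90625.
SE = √(p̂(1−p̂)/n) = √(0.084961/192) = 0.021036.
The 99% critical value is z* = 2.576.
Margin of error = z*·SE = 2.576 × 0.021036 = 0.0542.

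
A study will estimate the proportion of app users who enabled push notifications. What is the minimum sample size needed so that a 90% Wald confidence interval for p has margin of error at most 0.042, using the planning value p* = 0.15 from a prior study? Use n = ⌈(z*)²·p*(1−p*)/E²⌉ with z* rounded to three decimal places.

The 90% critical value is z* = 1.645.
p*(1−p*) = 0.1275.
(z*)²·p*(1−p*)/E² = 2.706025·0.1275/0.001764 = 195.589.
Rounding up, n = 196.

n = 196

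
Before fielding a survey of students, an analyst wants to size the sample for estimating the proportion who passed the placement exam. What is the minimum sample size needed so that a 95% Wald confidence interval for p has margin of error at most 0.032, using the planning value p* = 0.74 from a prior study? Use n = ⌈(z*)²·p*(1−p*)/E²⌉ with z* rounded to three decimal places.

n = 722

The 95% critical value is z* = 1.960.
p*(1−p*) = 0.1924.
(z*)²·p*(1−p*)/E² = 3.841600·0.1924/0.001024 = 721.801.
⌈721.801⌉ = 722.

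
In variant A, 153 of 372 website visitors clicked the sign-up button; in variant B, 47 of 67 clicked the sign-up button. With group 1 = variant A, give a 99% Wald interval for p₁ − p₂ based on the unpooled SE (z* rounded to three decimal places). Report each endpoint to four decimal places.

p̂₁ = 0.41129, p̂₂ = 0.70149, so the observed difference is -0.29020.
SE = √(0.000650889 + 0.003125384) = √0.003776273 = 0.061451.
For 99% confidence, z* = 2.576. Margin = 2.576·0.061451 = 0.15830.
CI: -0.29020 ± 0.15830 = (-0.4485, -0.1319).

(-0.4485, -0.1319)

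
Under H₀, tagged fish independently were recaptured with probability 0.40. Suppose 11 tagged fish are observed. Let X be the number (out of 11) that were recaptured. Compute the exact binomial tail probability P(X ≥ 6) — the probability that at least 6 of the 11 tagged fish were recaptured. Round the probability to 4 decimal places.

P = 0.2465

X is binomial with n = 11 and p = 0.40.
P(X ≥ 6) = Σ_{j=6}^{11} C(11,j)·0.40^j·0.60^{11−j}.
= 0.147149 + 0.070071 + 0.023357 + 0.005190 + 0.000692 + 0.000042 = 0.2465.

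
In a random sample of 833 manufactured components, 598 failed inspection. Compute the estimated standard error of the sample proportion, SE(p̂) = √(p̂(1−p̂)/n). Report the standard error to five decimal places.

SE = 0.01559

The sample proportion is 598/833 = 0.71789.
p̂(1−p̂) = 0.202524.
SE = √(0.202524/833) = √0.000243126 = 0.01559.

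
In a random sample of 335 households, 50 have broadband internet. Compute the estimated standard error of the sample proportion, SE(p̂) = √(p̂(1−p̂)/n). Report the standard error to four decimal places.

With x = 50 successes in n = 335, p̂ = 0.14925.
p̂(1−p̂) = 0.126974.
Dividing by n and taking the root: √0.000379027 = 0.0195.

SE = 0.0195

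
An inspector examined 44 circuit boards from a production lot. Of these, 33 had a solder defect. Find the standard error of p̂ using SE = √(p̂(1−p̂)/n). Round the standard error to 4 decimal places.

SE = 0.0653

The sample proportion is 33/44 = 0.75000.
p̂(1−p̂) = 0.75000·0.25000 = 0.187500.
SE = √(0.187500/44) = √0.004261364 = 0.0653.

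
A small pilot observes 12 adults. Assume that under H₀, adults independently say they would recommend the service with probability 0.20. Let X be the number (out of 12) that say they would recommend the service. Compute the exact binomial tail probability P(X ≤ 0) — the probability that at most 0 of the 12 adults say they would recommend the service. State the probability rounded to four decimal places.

P = 0.0687

X is binomial with n = 12 and p = 0.20.
P(X ≤ 0) = C(12,0)·0.20^0·0.80^12.
= 0.068719 = 0.0687.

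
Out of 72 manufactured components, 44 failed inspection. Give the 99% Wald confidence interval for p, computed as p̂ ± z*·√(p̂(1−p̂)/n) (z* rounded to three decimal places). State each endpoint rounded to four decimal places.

(0.4631, 0.7591)

With x = 44 successes in n = 72, p̂ = 0.61111.
SE = √(p̂(1−p̂)/n) = √(0.237654/72) = 0.057452.
z* = 2.576 at the 99% level.
Margin of error: 2.576 × 0.057452 = 0.14800.
CI: 0.61111 ± 0.14800 = (0.4631, 0.7591).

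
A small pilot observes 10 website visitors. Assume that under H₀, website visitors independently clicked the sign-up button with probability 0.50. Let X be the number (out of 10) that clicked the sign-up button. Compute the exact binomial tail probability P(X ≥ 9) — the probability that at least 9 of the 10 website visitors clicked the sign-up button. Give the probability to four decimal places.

P = 0.0107

X ~ Binomial(n=10, p=0.50).
P(X ≥ 9) = C(10,9)·0.50^9·0.50^1 + C(10,10)·0.50^10·0.50^0.
= 0.009766 + 0.000977 = 0.0107.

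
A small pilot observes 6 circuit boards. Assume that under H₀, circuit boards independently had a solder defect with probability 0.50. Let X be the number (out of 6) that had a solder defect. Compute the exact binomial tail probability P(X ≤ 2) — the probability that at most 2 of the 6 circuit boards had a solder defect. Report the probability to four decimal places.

X ~ Binomial(n=6, p=0.50).
P(X ≤ 2) = C(6,0)·0.50^0·0.50^6 + C(6,1)·0.50^1·0.50^5 + C(6,2)·0.50^2·0.50^4.
= 0.015625 + 0.093750 + 0.234375 = 0.3438.

P = 0.3438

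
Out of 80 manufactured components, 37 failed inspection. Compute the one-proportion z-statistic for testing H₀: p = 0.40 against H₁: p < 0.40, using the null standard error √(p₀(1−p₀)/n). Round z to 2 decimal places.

z = 1.14

With x = 37 successes in n = 80, p̂ = 0.46250.
SE₀ = √(0.40·0.60/80) = 0.054772.
z = (p̂ − p₀)/SE = (0.46250 − 0.40)/0.054772 = 1.14.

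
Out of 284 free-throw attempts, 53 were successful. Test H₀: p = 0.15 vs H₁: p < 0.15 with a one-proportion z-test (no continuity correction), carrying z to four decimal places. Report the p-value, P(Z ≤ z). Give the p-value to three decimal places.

p-value = 0.958

With x = 53 successes in n = 284, p̂ = 0.18662.
Under H₀, SE = √(p₀(1−p₀)/n) = √(0.15·0.85/284) = √0.000448944 = 0.021188.
Test statistic (full precision, shown to 4 dp): z = (53/284 − 0.15)/SE₀ ≈ 1.7283.
p-value = P(Z ≤ z) with z = 1.7283 → 0.958.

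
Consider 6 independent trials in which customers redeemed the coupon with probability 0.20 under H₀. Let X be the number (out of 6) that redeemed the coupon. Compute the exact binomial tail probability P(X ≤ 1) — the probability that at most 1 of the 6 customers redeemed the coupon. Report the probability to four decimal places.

X is binomial with n = 6 and p = 0.20.
P(X ≤ 1) = C(6,0)·0.20^0·0.80^6 + C(6,1)·0.20^1·0.80^5.
= 0.262144 + 0.393216 = 0.6554.

P = 0.6554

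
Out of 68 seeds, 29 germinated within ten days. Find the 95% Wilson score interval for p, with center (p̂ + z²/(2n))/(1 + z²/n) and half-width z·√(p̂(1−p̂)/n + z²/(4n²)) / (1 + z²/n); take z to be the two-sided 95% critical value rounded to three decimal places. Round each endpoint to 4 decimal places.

Here p̂ = 29/68 = 0.42647 and z = 1.960 (z² = 3.841600).
Denominator 1 + z²/n = 1 + 3.841600/68 = 1.056494.
Adjusted center: (0.42647 + z²/(2n))/1.056494 = 0.43040.
Radicand: p̂(1−p̂)/n + z²/(4n²) = 0.003596962 + 0.000207699 = 0.003804661.
Half-width = z·√(radicand)/denom = 1.960·0.061682/1.056494 = 0.11443.
Interval: 0.43040 ± 0.11443 → (0.3160, 0.5448).

(0.3160, 0.5448)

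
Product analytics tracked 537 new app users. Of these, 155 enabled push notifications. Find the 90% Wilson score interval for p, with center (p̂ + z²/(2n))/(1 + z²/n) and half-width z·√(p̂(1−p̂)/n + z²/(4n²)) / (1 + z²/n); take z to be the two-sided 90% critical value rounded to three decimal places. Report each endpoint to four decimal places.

(0.2576, 0.3218)

p̂ = 155/537 = 0.28864; z = 1.645, so z² = 2.706025.
1 + z²/n = 1.005039.
Center = (0.28864 + 0.002520)/1.005039 = 0.28970.
Radicand: p̂(1−p̂)/n + z²/(4n²) = 0.000382360 + 0.000002346 = 0.000384706.
Half-width = z·√(radicand)/denom = 1.645·0.019614/1.005039 = 0.03210.
Interval: 0.28970 ± 0.03210 → (0.2576, 0.3218).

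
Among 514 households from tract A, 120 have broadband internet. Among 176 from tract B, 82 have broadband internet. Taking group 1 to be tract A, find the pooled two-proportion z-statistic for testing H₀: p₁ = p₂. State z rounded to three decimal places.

z = -5.849

p̂₁ = 120/514 = 0.23346, p̂₂ = 82/176 = 0.46591.
Pooled p̂ = (120+82)/(514+176) = 202/690 = 0.29275.
Pooled SE = √[0.2070489·0.00762734] ≈ 0.039740.
z = -0.23245/0.039740 = -5.849.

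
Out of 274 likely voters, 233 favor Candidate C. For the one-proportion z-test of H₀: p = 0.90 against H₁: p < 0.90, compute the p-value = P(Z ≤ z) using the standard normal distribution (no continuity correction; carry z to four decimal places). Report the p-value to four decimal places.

Sample proportion p̂ = 233/274 = 0.85036.
SE₀ = √(0.90·0.10/274) = 0.018124.
z = (p̂ − p₀)/SE = (233/274 − 0.90)/0.018124 ≈ -2.7387.
p-value = P(Z ≤ z) with z = -2.7387 → 0.0031.

p-value = 0.0031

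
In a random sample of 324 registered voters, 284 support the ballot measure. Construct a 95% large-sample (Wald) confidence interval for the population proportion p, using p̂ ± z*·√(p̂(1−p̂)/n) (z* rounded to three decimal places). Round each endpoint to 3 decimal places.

The sample proportion is 284/324 = 0.87654.
SE(p̂) = √(0.87654·0.12346/324) = 0.018276.
The 95% critical value is z* = 1.960.
Margin of error: 1.960 × 0.018276 = 0.03582.
Interval: 0.87654 ± 0.03582 → (0.841, 0.912).

(0.841, 0.912)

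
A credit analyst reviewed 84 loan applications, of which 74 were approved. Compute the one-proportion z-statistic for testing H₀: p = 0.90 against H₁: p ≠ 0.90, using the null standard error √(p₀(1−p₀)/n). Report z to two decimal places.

z = -0.58

Sample proportion p̂ = 74/84 = 0.88095.
Under H₀, SE = √(p₀(1−p₀)/n) = √(0.90·0.10/84) = √0.001071429 = 0.032733.
z = (0.88095 − 0.90)/0.032733 = -0.01905/0.032733 = -0.58.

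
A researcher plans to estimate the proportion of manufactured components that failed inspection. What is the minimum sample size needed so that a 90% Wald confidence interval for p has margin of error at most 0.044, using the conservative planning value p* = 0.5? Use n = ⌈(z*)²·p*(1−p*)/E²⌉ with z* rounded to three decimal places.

z* = 1.645 at the 90% level.
p*(1−p*) = 0.50·0.50 = 0.2500.
Required n before rounding: 2.706025 × 0.2500 / 0.044² = 349.435.
⌈349.435⌉ = 350.

n = 350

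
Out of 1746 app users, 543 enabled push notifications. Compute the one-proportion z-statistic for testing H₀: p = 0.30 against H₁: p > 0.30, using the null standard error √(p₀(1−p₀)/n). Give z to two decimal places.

z = 1.00

Sample proportion p̂ = 543/1746 = 0.31100.
Null standard error: √(0.30·0.70/1746) = √0.000120275 = 0.010967.
z = (0.31100 − 0.30)/0.010967 = 0.01100/0.010967 = 1.00.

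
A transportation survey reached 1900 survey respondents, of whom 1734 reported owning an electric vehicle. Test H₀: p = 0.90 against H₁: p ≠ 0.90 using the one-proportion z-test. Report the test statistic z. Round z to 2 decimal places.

Sample proportion p̂ = 1734/1900 = 0.91263.
Under H₀, SE = √(p₀(1−p₀)/n) = √(0.90·0.10/1900) = √0.000047368 = 0.006882.
Test statistic: z = 0.01263/0.006882 = 1.84.

z = 1.84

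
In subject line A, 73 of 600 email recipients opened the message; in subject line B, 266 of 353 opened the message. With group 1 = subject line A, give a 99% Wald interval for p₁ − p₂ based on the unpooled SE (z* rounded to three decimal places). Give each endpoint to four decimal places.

p̂₁ = 0.12167, p̂₂ = 0.75354, so the observed difference is -0.63187.
Unpooled SE = √(p̂₁(1−p̂₁)/n₁ + p̂₂(1−p̂₂)/n₂) = √(0.000178106 + 0.000526110) = 0.026537.
z* = 2.576 at the 99% level. Margin of error = 0.06836.
Interval: -0.63187 ± 0.06836 → (-0.7002, -0.5635).

(-0.7002, -0.5635)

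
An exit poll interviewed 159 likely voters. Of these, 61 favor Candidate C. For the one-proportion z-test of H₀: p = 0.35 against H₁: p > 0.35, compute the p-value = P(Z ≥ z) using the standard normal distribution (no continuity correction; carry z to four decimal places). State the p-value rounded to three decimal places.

p-value = 0.187

With x = 61 successes in n = 159, p̂ = 0.38365.
Under H₀, SE = √(p₀(1−p₀)/n) = √(0.35·0.65/159) = √0.001430818 = 0.037826.
Test statistic (full precision, shown to 4 dp): z = (61/159 − 0.35)/SE₀ ≈ 0.8895.
p-value = P(Z ≥ z) with z = 0.8895 → 0.187.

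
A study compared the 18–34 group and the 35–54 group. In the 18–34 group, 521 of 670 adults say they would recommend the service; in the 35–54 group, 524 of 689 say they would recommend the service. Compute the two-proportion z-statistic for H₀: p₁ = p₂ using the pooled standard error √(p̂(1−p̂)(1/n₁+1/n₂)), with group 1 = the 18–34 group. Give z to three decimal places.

p̂₁ = 521/670 = 0.77761, p̂₂ = 524/689 = 0.76052.
Pooled p̂ = (521+524)/(670+689) = 1045/1359 = 0.76895.
Pooled SE = √[0.1776671·0.00294392] ≈ 0.022870.
z = (p̂₁ − p̂₂)/SE = (0.77761 − 0.76052)/0.022870 = 0.01709/0.022870 = 0.747.

z = 0.747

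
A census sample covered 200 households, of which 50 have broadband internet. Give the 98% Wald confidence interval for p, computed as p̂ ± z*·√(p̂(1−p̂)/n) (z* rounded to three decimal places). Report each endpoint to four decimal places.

(0.1788, 0.3212)

p̂ = 50/200 = 0.25000.
SE(p̂) = √(0.25000·0.75000/200) = 0.030619.
z* = 2.326 at the 98% level.
Margin of error: 2.326 × 0.030619 = 0.07122.
CI: 0.25000 ± 0.07122 = (0.1788, 0.3212).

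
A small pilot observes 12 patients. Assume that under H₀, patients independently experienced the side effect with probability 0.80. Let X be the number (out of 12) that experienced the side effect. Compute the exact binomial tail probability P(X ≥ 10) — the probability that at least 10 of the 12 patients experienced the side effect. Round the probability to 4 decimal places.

X ~ Binomial(n=12, p=0.80).
P(X ≥ 10) = C(12,10)·0.80^10·0.20^2 + C(12,11)·0.80^11·0.20^1 + C(12,12)·0.80^12·0.20^0.
= 0.283468 + 0.206158 + 0.068719 = 0.5583.

P = 0.5583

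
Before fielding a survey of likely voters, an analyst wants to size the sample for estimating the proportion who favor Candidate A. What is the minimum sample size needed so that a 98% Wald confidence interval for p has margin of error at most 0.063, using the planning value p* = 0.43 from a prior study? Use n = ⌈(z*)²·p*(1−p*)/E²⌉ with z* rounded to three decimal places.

n = 335

For 98% confidence, z* = 2.326.
p*(1−p*) = 0.2451.
(z*)²·p*(1−p*)/E² = 5.410276·0.2451/0.003969 = 334.104.
⌈334.104⌉ = 335.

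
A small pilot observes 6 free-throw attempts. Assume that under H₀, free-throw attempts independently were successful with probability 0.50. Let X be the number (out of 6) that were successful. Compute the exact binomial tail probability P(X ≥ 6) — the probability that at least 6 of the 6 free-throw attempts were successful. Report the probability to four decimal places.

X is binomial with n = 6 and p = 0.50.
P(X ≥ 6) = C(6,6)·0.50^6·0.50^0.
= 0.015625 = 0.0156.

P = 0.0156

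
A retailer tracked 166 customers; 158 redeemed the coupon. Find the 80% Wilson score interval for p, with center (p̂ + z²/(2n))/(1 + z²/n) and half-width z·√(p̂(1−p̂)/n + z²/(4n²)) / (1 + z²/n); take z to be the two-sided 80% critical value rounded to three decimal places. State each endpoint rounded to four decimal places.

p̂ = 158/166 = 0.95181; z = 1.282, so z² = 1.643524.
1 + z²/n = 1.009901.
Adjusted center: (0.95181 + z²/(2n))/1.009901 = 0.94738.
Radicand: p̂(1−p̂)/n + z²/(4n²) = 0.000276327 + 0.000014911 = 0.000291238.
Half-width = 1.282·√0.000291238/1.009901 = 0.02166.
CI: 0.94738 ± 0.02166 = (0.9257, 0.9690).

(0.9257, 0.9690)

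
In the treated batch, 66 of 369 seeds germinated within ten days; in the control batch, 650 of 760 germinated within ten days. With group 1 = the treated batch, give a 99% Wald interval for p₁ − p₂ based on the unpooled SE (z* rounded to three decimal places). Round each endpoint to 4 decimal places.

(-0.7374, -0.6154)

p̂₁ = 0.17886, p̂₂ = 0.85526, so the observed difference is -0.67640.
Unpooled SE = √(p̂₁(1−p̂₁)/n₁ + p̂₂(1−p̂₂)/n₂) = √(0.000398022 + 0.000162879) = 0.023683.
For 99% confidence, z* = 2.576. Margin = 2.576·0.023683 = 0.06101.
CI: -0.67640 ± 0.06101 = (-0.7374, -0.6154).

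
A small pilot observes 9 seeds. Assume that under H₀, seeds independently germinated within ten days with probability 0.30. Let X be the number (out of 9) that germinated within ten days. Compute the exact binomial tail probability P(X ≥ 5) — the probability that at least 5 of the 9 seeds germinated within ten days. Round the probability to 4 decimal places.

P = 0.0988

X is binomial with n = 9 and p = 0.30.
P(X ≥ 5) = Σ_{j=5}^{9} C(9,j)·0.30^j·0.70^{9−j}.
= 0.073514 + 0.021004 + 0.003858 + 0.000413 + 0.000020 = 0.0988.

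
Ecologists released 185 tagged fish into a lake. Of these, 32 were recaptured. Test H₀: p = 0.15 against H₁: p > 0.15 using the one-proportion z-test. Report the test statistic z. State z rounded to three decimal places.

z = 0.875

p̂ = 32/185 = 0.17297.
Under H₀, SE = √(p₀(1−p₀)/n) = √(0.15·0.85/185) = √0.000689189 = 0.026252.
Test statistic: z = 0.02297/0.026252 = 0.875.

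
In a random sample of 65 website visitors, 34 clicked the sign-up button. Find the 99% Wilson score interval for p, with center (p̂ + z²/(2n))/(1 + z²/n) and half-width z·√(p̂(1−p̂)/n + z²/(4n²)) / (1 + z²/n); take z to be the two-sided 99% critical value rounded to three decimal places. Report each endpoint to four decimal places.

p̂ = 34/65 = 0.52308; z = 2.576, so z² = 6.635776.
Denominator 1 + z²/n = 1 + 6.635776/65 = 1.102089.
Center = (0.52308 + 0.051044)/1.102089 = 0.52094.
Radicand: p̂(1−p̂)/n + z²/(4n²) = 0.003837961 + 0.000392649 = 0.004230610.
Half-width = 2.576·√0.004230610/1.102089 = 0.15203.
Interval: 0.52094 ± 0.15203 → (0.3689, 0.6730).

(0.3689, 0.6730)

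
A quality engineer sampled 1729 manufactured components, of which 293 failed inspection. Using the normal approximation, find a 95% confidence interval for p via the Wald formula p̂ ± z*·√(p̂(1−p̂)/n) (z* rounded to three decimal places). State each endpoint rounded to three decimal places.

With x = 293 successes in n = 1729, p̂ = 0.16946.
SE(p̂) = √(0.16946·0.83054/1729) = 0.009022.
For 95% confidence, z* = 1.960.
Margin of error: 1.960 × 0.009022 = 0.01768.
CI: 0.16946 ± 0.01768 = (0.152, 0.187).

(0.152, 0.187)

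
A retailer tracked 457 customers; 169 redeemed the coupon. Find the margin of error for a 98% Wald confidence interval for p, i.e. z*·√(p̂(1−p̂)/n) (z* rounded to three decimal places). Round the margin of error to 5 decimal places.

ME = 0.05253

Sample proportion p̂ = 169/457 = 0.36980.
Standard error of p̂: √(0.233049/457) = √0.000509954 = 0.022582.
For 98% confidence, z* = 2.326.
So ME = 0.05253.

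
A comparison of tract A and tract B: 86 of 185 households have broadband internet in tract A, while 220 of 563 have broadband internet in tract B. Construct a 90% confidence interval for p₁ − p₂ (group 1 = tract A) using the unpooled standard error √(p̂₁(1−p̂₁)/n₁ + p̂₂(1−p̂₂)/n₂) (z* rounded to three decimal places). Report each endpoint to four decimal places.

(0.0049, 0.1433)

p̂₁ = 86/185 = 0.46486, p̂₂ = 220/563 = 0.39076; p̂₁ − p̂₂ = 0.07410.
Unpooled SE = √(p̂₁(1−p̂₁)/n₁ + p̂₂(1−p̂₂)/n₂) = √(0.001344678 + 0.000422855) = 0.042042.
For 90% confidence, z* = 1.645. Margin = 1.645·0.042042 = 0.06916.
CI: 0.07410 ± 0.06916 = (0.0049, 0.1433).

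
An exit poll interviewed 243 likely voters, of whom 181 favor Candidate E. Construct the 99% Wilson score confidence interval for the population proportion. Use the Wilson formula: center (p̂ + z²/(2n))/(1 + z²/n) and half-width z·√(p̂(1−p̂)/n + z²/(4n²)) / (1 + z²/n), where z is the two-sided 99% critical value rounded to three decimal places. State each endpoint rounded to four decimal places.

p̂ = 181/243 = 0.74486; z = 2.576, so z² = 6.635776.
Denominator 1 + z²/n = 1 + 6.635776/243 = 1.027308.
Center = (0.74486 + 0.013654)/1.027308 = 0.73835.
Radicand: p̂(1−p̂)/n + z²/(4n²) = 0.000782080 + 0.000028094 = 0.000810174.
Half-width = 2.576·√0.000810174/1.027308 = 0.07137.
Interval: 0.73835 ± 0.07137 → (0.6670, 0.8097).

(0.6670, 0.8097)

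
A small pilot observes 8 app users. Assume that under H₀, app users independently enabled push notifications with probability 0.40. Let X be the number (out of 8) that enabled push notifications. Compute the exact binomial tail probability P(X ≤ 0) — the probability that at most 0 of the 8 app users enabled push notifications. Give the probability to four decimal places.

P = 0.0168

X ~ Binomial(n=8, p=0.40).
P(X ≤ 0) = C(8,0)·0.40^0·0.60^8.
= 0.016796 = 0.0168.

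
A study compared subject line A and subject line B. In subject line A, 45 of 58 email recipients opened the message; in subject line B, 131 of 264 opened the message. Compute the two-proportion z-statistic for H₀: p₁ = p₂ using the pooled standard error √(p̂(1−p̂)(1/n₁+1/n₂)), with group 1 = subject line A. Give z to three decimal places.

z = 3.874

Sample proportions: p̂₁ = 45/58 = 0.77586 and p̂₂ = 131/264 = 0.49621.
Pooling: p̂ = 176/322 = 0.54658.
Pooled SE = √[0.2478299·0.02102926] ≈ 0.072192.
z = (p̂₁ − p̂₂)/SE = (0.77586 − 0.49621)/0.072192 = 0.27965/0.072192 = 3.874.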